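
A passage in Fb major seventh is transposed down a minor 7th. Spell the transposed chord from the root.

G-flat B-flat D-flat F

Transposed root: F-flat → G-flat (minor 7th down). So we spell G-flat major seventh:
- root: G-flat
- major 3rd: B-flat
- perfect 5th: D-flat
- major 7th: F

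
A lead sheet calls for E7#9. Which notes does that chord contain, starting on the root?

E7#9 is a dominant seventh sharp nine built on E.
Root: E
Major 3rd (3rd): G#
Perfect 5th (5th): B
Minor 7th (7th): D
Augmented 9th (9th): F##

E G# B D F##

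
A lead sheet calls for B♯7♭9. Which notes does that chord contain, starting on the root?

B#, D##, F##, A#, C#

B♯7♭9 is a dominant seventh flat nine built on B#.
- root: B#
- major 3rd: D##
- perfect 5th: F##
- minor 7th: A#
- minor 9th: C#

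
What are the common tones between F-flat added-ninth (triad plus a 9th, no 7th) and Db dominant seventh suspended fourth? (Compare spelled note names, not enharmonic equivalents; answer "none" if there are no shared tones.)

A-flat  C-flat  G-flat

F-flat added-ninth: F-flat A-flat C-flat G-flat
Db dominant seventh suspended fourth: D-flat G-flat A-flat C-flat
Common to both → A-flat, C-flat, G-flat.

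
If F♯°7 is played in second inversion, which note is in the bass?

F♯°7 = F#–A–C–Eb. Second inversion → fifth in the bass = C.

C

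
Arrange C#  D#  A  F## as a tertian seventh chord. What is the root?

D#

Arranged so that each adjacent pair is a third by letter name: D# – F## – A – C#.
The bottom of that stack, D#, is the root (this is D# dominant seventh flat five).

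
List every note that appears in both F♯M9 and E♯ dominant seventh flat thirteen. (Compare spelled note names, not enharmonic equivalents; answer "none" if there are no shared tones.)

C♯ E♯

F♯M9: F♯ A♯ C♯ E♯ G♯
E♯ dominant seventh flat thirteen: E♯ G𝄪 B♯ D♯ C♯
Common to both → C♯, E♯.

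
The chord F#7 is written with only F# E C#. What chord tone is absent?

A#

The full F#7 chord is F#, A#, C#, E.
Comparing with the voicing, the major 3rd (3rd) — A# — is absent.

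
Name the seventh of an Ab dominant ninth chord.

Ab dominant ninth is built on A-flat; its 7th is a minor 7th above the root.
A seventh above A uses the letter G, and the minor 7th above A-flat is G-flat.

G-flat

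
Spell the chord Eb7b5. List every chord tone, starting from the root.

Eb7b5: dominant seventh flat five on Eb.
Root: Eb
Major 3rd (3rd): G
Diminished 5th (5th): Bbb
Minor 7th (7th): Db

Eb  G  Bbb  Db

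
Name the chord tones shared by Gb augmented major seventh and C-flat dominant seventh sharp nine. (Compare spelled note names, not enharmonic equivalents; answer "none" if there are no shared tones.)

G-flat D

Gb augmented major seventh = G-flat, B-flat, D, F.
C-flat dominant seventh sharp nine = C-flat, E-flat, G-flat, B-double-flat, D.
Shared: G-flat, D.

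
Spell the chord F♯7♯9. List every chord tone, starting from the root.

F♯7♯9: dominant seventh sharp nine on F#.
F# — root
A# — major 3rd
C# — perfect 5th
E — minor 7th
G## — augmented 9th

F#  A#  C#  E  G##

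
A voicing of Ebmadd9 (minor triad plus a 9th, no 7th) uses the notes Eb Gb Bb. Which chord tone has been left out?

F

Ebmadd9 = Eb, Gb, Bb, F. The voicing lacks the 9th (major 9th), F.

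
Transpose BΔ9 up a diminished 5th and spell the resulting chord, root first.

A diminished 5th up from B is F, so the new chord is F major ninth.
F — root
A — major 3rd
C — perfect 5th
E — major 7th
G — major 9th

F A C E G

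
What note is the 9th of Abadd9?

Abadd9 is built on Ab; its 9th is a major 9th above the root.
A second above A uses the letter B, and the major 9th above Ab is Bb.

Bb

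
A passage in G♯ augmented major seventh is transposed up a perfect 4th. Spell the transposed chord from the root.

C-sharp E-sharp G-double-sharp B-sharp

G-sharp up a perfect 4th → C-sharp. New chord: C-sharp augmented major seventh.
C-sharp — root
E-sharp — major 3rd
G-double-sharp — augmented 5th
B-sharp — major 7th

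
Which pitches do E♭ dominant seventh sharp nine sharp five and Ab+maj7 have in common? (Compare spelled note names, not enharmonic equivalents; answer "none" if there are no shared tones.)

G

E♭ dominant seventh sharp nine sharp five: Eb G B Db F#
Ab+maj7: Ab C E G
Common to both → G.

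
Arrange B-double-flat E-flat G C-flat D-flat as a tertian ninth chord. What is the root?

Arranged so that each adjacent pair is a third by letter name: C-flat – E-flat – G – B-double-flat – D-flat.
The bottom of that stack, C-flat, is the root (this is C-flat dominant ninth sharp five).

C-flat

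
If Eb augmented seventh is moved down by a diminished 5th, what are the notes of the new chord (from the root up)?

A – C♯ – E♯ – G

Transposed root: E♭ → A (diminished 5th down). So we spell A augmented seventh:
root → A
3rd (major 3rd) → C♯
5th (augmented 5th) → E♯
7th (minor 7th) → G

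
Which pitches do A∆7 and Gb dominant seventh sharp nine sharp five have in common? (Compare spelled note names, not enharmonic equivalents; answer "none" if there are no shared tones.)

A∆7 = A, C♯, E, G♯.
Gb dominant seventh sharp nine sharp five = G♭, B♭, D, F♭, A.
Shared: A.

A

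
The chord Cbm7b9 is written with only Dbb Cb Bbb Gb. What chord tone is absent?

The full Cbm7b9 chord is Cb, Ebb, Gb, Bbb, Dbb.
Comparing with the voicing, the minor 3rd (3rd) — Ebb — is absent.

Ebb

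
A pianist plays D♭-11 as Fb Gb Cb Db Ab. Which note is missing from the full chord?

D♭-11 = Db, Fb, Ab, Cb, Eb, Gb. The voicing lacks the 9th (major 9th), Eb.

Eb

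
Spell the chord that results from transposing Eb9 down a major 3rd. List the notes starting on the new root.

Transposed root: Eb → Cb (major 3rd down). So we spell Cb dominant ninth:
Root: Cb
Major 3rd (3rd): Eb
Perfect 5th (5th): Gb
Minor 7th (7th): Bbb
Major 9th (9th): Db

Cb, Eb, Gb, Bbb, Db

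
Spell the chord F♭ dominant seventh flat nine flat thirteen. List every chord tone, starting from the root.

Fb, Ab, Cb, Ebb, Gbb, Dbb

F♭ dominant seventh flat nine flat thirteen: dominant seventh flat nine flat thirteen on Fb.
Fb — root
Ab — major 3rd
Cb — perfect 5th
Ebb — minor 7th
Gbb — minor 9th
Dbb — minor 13th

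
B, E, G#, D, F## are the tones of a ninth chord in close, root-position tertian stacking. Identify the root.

Arranged so that each adjacent pair is a third by letter name: E – G# – B – D – F##.
The bottom of that stack, E, is the root (this is E dominant seventh sharp nine).

E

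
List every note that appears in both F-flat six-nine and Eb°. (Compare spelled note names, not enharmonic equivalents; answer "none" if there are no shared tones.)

G♭

F-flat six-nine = F♭, A♭, C♭, D♭, G♭.
Eb° = E♭, G♭, B𝄫.
Shared: G♭.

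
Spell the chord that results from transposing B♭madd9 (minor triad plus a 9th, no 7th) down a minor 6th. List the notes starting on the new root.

D – F – A – E

Transposed root: Bb → D (minor 6th down). So we spell D minor added-ninth:
- root: D
- minor 3rd: F
- perfect 5th: A
- major 9th: E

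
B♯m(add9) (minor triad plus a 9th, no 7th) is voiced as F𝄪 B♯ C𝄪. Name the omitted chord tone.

B♯m(add9) = B♯, D♯, F𝄪, C𝄪. The voicing lacks the 3rd (minor 3rd), D♯.

D♯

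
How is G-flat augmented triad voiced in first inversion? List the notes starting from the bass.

Bb, D, Gb

G-flat augmented triad = Gb–Bb–D; first inversion → third (Bb) lowest.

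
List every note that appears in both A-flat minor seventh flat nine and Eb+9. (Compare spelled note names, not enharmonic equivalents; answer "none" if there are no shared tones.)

A-flat minor seventh flat nine = Ab, Cb, Eb, Gb, Bbb.
Eb+9 = Eb, G, B, Db, F.
Shared: Eb.

Eb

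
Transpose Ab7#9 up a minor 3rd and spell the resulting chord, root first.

Cb, Eb, Gb, Bbb, D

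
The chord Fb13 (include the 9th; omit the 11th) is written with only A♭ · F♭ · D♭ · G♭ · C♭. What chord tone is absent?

Fb13 = F♭, A♭, C♭, E𝄫, G♭, D♭. The voicing lacks the 7th (minor 7th), E𝄫.

E𝄫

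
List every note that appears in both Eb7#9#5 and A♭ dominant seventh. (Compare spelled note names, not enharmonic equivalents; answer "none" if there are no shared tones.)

Eb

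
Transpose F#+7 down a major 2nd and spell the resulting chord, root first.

E, G#, B#, D

F# down a major 2nd → E. New chord: E augmented seventh.
E — root
G# — major 3rd
B# — augmented 5th
D — minor 7th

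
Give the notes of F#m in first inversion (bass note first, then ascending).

A, C#, F#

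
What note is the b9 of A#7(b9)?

A#7(b9) is built on A♯; its 9th is a minor 9th above the root.
A second above A uses the letter B, and the minor 9th above A♯ is B.

B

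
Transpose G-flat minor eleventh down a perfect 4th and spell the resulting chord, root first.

A perfect 4th down from G♭ is D♭, so the new chord is D♭ minor eleventh.
Root: D♭
Minor 3rd (3rd): F♭
Perfect 5th (5th): A♭
Minor 7th (7th): C♭
Major 9th (9th): E♭
Perfect 11th (11th): G♭

D♭  F♭  A♭  C♭  E♭  G♭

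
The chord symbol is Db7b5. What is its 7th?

Db7b5 is built on Db; its 7th is a minor 7th above the root.
A seventh above D uses the letter C, and the minor 7th above Db is Cb.

Cb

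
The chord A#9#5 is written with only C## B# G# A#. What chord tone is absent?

E##

The full A#9#5 chord is A#, C##, E##, G#, B#.
Comparing with the voicing, the augmented 5th (5th) — E## — is absent.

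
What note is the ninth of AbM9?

Bb

AbM9 is built on Ab; its 9th is a major 9th above the root.
A second above A uses the letter B, and the major 9th above Ab is Bb.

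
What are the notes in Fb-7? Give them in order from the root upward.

Fb, Abb, Cb, Ebb

Root Fb, quality minor seventh:
Root: Fb
Minor 3rd (3rd): Abb
Perfect 5th (5th): Cb
Minor 7th (7th): Ebb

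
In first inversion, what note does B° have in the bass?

B° = B–D–F. First inversion → third in the bass = D.

D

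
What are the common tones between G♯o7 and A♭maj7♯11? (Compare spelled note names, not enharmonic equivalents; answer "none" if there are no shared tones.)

G♯o7 = G♯, B, D, F.
A♭maj7♯11 = A♭, C, E♭, G, D.
Shared: D.

D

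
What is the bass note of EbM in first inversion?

G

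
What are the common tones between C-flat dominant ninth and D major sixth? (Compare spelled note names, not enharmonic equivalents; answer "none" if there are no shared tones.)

none

C-flat dominant ninth = Cb, Eb, Gb, Bbb, Db.
D major sixth = D, F#, A, B.
Shared: none.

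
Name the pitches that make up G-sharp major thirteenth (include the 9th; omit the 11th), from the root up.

G#, B#, D#, F##, A#, E#

G-sharp major thirteenth is a major thirteenth built on G#.
root → G#
3rd (major 3rd) → B#
5th (perfect 5th) → D#
7th (major 7th) → F##
9th (major 9th) → A#
13th (major 13th) → E#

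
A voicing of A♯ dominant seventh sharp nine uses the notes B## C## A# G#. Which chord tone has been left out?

E#

A♯ dominant seventh sharp nine = A#, C##, E#, G#, B##. The voicing lacks the 5th (perfect 5th), E#.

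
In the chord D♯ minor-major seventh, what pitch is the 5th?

A-sharp

Root of D♯ minor-major seventh = D-sharp. The 5th is a perfect 5th: D-sharp up a perfect 5th → A-sharp.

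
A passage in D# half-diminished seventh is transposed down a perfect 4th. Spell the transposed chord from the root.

A-sharp, C-sharp, E, G-sharp

Transposed root: D-sharp → A-sharp (perfect 4th down). So we spell A-sharp half-diminished seventh:
- root: A-sharp
- minor 3rd: C-sharp
- diminished 5th: E
- minor 7th: G-sharp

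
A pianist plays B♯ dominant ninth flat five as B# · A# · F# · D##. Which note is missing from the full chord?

B♯ dominant ninth flat five = B#, D##, F#, A#, C##. The voicing lacks the 9th (major 9th), C##.

C##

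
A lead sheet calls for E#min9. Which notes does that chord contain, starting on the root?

E# – G# – B# – D# – F##

E#min9: minor ninth on E#.
E# — root
G# — minor 3rd
B# — perfect 5th
D# — minor 7th
F## — major 9th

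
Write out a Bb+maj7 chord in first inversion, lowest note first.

D F# A Bb

In root position, Bb+maj7 is Bb–D–F#–A.
First inversion puts the third (D) in the bass.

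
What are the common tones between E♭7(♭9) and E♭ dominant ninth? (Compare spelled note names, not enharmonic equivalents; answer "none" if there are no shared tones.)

E♭ – G – B♭ – D♭

E♭7(♭9) = E♭, G, B♭, D♭, F♭.
E♭ dominant ninth = E♭, G, B♭, D♭, F.
Shared: E♭, G, B♭, D♭.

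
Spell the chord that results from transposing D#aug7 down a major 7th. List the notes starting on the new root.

A major 7th down from D# is E, so the new chord is E augmented seventh.
E — root
G# — major 3rd
B# — augmented 5th
D — minor 7th

E  G#  B#  D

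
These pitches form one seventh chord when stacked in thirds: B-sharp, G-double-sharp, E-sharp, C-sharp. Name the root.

C-sharp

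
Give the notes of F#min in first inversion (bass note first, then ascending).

In root position, F#min is F#–A–C#.
First inversion puts the third (A) in the bass.

A C# F#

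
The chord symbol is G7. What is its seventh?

F

G7 is built on G; its 7th is a minor 7th above the root.
A seventh above G uses the letter F, and the minor 7th above G is F.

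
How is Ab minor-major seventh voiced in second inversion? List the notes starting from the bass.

E♭ G A♭ C♭

Ab minor-major seventh = A♭–C♭–E♭–G; second inversion → fifth (E♭) lowest.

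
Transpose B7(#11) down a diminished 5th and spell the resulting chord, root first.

E#, G##, B#, D#, A##

A diminished 5th down from B is E#, so the new chord is E# dominant seventh sharp eleven.
- root: E#
- major 3rd: G##
- perfect 5th: B#
- minor 7th: D#
- augmented 11th: A##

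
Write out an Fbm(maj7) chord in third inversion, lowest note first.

In root position, Fbm(maj7) is Fb–Abb–Cb–Eb.
Third inversion puts the seventh (Eb) in the bass.

Eb, Fb, Abb, Cb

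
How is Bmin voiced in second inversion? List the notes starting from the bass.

F#, B, D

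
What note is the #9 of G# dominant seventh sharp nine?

A-double-sharp

G# dominant seventh sharp nine is built on G-sharp; its 9th is an augmented 9th above the root.
A second above G uses the letter A, and the augmented 9th above G-sharp is A-double-sharp.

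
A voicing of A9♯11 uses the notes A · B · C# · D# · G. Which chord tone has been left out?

E

The full A9♯11 chord is A, C#, E, G, B, D#.
Comparing with the voicing, the perfect 5th (5th) — E — is absent.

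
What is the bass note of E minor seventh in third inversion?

D

E minor seventh = E–G–B–D. Third inversion → seventh in the bass = D.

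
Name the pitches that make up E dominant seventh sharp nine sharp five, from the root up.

E, G#, B#, D, F##

E dominant seventh sharp nine sharp five: dominant seventh sharp nine sharp five on E.
E — root
G# — major 3rd
B# — augmented 5th
D — minor 7th
F## — augmented 9th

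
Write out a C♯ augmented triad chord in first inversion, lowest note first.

E-sharp G-double-sharp C-sharp

C♯ augmented triad = C-sharp–E-sharp–G-double-sharp; first inversion → third (E-sharp) lowest.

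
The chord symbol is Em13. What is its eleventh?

A

Root of Em13 = E. The 11th is a perfect 11th: E up a perfect 11th → A.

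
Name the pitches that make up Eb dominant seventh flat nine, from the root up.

E-flat, G, B-flat, D-flat, F-flat

Eb dominant seventh flat nine is a dominant seventh flat nine built on E-flat.
E-flat — root
G — major 3rd
B-flat — perfect 5th
D-flat — minor 7th
F-flat — minor 9th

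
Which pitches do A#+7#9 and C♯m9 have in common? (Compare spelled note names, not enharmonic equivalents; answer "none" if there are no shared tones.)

A#+7#9 = A#, C##, E##, G#, B##.
C♯m9 = C#, E, G#, B, D#.
Shared: G#.

G#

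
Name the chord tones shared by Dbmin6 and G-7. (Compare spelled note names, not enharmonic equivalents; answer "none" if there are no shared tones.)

B♭

Dbmin6 = D♭, F♭, A♭, B♭.
G-7 = G, B♭, D, F.
Shared: B♭.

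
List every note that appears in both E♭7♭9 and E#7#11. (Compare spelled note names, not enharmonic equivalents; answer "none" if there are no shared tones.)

E♭7♭9: Eb G Bb Db Fb
E#7#11: E# G## B# D# A##
Common to both → none.

none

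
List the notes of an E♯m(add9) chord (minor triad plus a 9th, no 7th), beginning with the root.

E♯, G♯, B♯, F𝄪

E♯m(add9) is a minor added-ninth built on E♯.
Root: E♯
Minor 3rd (3rd): G♯
Perfect 5th (5th): B♯
Major 9th (9th): F𝄪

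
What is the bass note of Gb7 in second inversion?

Gb7 in root position is Gb–Bb–Db–Fb.
Second inversion places the fifth in the bass, which is Db.

Db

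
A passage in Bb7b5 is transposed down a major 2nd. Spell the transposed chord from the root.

Ab, C, Ebb, Gb

A major 2nd down from Bb is Ab, so the new chord is Ab dominant seventh flat five.
root → Ab
3rd (major 3rd) → C
5th (diminished 5th) → Ebb
7th (minor 7th) → Gb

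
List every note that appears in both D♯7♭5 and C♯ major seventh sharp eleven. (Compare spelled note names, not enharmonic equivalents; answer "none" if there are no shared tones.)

D♯7♭5: D# F## A C#
C♯ major seventh sharp eleven: C# E# G# B# F##
Common to both → F##, C#.

F##, C#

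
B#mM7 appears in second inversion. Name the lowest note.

B#mM7 in root position is B#–D#–F##–A##.
Second inversion places the fifth in the bass, which is F##.

F##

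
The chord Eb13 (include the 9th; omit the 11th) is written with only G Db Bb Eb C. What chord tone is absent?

F

The full Eb13 chord is Eb, G, Bb, Db, F, C.
Comparing with the voicing, the major 9th (9th) — F — is absent.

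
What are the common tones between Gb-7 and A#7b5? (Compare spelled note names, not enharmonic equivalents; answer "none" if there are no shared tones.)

none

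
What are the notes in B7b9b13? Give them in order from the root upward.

B7b9b13 is a dominant seventh flat nine flat thirteen built on B.
- root: B
- major 3rd: D#
- perfect 5th: F#
- minor 7th: A
- minor 9th: C
- minor 13th: G

B, D#, F#, A, C, G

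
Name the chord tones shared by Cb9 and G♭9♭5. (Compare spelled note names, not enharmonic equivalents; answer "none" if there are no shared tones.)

Cb9: Cb Eb Gb Bbb Db
G♭9♭5: Gb Bb Dbb Fb Ab
Common to both → Gb.

Gb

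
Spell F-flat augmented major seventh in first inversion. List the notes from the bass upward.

Ab, C, Eb, Fb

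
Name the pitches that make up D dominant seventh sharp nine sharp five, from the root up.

D F♯ A♯ C E♯

D dominant seventh sharp nine sharp five: dominant seventh sharp nine sharp five on D.
D — root
F♯ — major 3rd
A♯ — augmented 5th
C — minor 7th
E♯ — augmented 9th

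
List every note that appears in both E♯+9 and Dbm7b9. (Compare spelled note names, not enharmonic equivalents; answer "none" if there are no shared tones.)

E♯+9: E# G## B## D# F##
Dbm7b9: Db Fb Ab Cb Ebb
Common to both → none.

none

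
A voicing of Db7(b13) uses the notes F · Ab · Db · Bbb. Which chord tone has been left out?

Cb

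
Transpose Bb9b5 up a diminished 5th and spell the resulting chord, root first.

F♭  A♭  C𝄫  E𝄫  G♭

A diminished 5th up from B♭ is F♭, so the new chord is F♭ dominant ninth flat five.
Root: F♭
Major 3rd (3rd): A♭
Diminished 5th (5th): C𝄫
Minor 7th (7th): E𝄫
Major 9th (9th): G♭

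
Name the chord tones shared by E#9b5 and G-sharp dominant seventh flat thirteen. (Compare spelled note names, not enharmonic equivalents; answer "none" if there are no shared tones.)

D#

E#9b5 = E#, G##, B, D#, F##.
G-sharp dominant seventh flat thirteen = G#, B#, D#, F#, E.
Shared: D#.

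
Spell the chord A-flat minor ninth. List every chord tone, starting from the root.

Ab Cb Eb Gb Bb

A-flat minor ninth is a minor ninth built on Ab.
- root: Ab
- minor 3rd: Cb
- perfect 5th: Eb
- minor 7th: Gb
- major 9th: Bb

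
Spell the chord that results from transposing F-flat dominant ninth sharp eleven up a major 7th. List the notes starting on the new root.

Eb, G, Bb, Db, F, A

Transposed root: Fb → Eb (major 7th up). So we spell Eb dominant ninth sharp eleven:
Root: Eb
Major 3rd (3rd): G
Perfect 5th (5th): Bb
Minor 7th (7th): Db
Major 9th (9th): F
Augmented 11th (11th): A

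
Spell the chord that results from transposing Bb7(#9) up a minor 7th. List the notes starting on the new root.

Ab C Eb Gb B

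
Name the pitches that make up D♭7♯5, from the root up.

Db  F  A  Cb

D♭7♯5: augmented seventh on Db.
Root: Db
Major 3rd (3rd): F
Augmented 5th (5th): A
Minor 7th (7th): Cb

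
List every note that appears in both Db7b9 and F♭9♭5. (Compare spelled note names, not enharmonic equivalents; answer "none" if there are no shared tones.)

Db7b9: Db F Ab Cb Ebb
F♭9♭5: Fb Ab Cbb Ebb Gb
Common to both → Ab, Ebb.

Ab, Ebb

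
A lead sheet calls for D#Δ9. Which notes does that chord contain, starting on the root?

D#, F##, A#, C##, E#

Root D#, quality major ninth:
D# — root
F## — major 3rd
A# — perfect 5th
C## — major 7th
E# — major 9th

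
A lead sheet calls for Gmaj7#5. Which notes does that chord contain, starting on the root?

G B D# F#

Root G, quality augmented major seventh:
- root: G
- major 3rd: B
- augmented 5th: D#
- major 7th: F#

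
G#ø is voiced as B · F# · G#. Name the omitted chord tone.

D

The full G#ø chord is G#, B, D, F#.
Comparing with the voicing, the diminished 5th (5th) — D — is absent.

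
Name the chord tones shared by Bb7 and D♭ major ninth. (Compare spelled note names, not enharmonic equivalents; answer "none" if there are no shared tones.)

Bb7 = Bb, D, F, Ab.
D♭ major ninth = Db, F, Ab, C, Eb.
Shared: F, Ab.

F  Ab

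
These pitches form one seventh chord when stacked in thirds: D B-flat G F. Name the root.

Arranged so that each adjacent pair is a third by letter name: G – B-flat – D – F.
The bottom of that stack, G, is the root (this is G minor seventh).

G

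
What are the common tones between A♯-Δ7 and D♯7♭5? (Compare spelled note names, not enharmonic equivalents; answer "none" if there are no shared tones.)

C#

A♯-Δ7: A# C# E# G##
D♯7♭5: D# F## A C#
Common to both → C#.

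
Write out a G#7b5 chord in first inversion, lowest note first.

B#  D  F#  G#

In root position, G#7b5 is G#–B#–D–F#.
First inversion puts the third (B#) in the bass.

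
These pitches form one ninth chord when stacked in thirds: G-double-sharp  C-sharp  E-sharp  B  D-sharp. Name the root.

Arranged so that each adjacent pair is a third by letter name: C-sharp – E-sharp – G-double-sharp – B – D-sharp.
The bottom of that stack, C-sharp, is the root (this is C-sharp dominant ninth sharp five).

C-sharp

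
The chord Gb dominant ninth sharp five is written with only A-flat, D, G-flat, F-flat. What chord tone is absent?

B-flat

The full Gb dominant ninth sharp five chord is G-flat, B-flat, D, F-flat, A-flat.
Comparing with the voicing, the major 3rd (3rd) — B-flat — is absent.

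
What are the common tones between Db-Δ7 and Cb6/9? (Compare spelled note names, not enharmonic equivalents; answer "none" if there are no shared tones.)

Db-Δ7 = Db, Fb, Ab, C.
Cb6/9 = Cb, Eb, Gb, Ab, Db.
Shared: Db, Ab.

Db, Ab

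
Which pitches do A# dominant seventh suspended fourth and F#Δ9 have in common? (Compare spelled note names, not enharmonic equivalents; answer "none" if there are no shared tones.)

A#  E#  G#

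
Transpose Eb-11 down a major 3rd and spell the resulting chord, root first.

Transposed root: Eb → Cb (major 3rd down). So we spell Cb minor eleventh:
Root: Cb
Minor 3rd (3rd): Ebb
Perfect 5th (5th): Gb
Minor 7th (7th): Bbb
Major 9th (9th): Db
Perfect 11th (11th): Fb

Cb  Ebb  Gb  Bbb  Db  Fb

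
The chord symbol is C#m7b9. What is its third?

E

C#m7b9 is built on C#; its 3rd is a minor 3rd above the root.
A third above C uses the letter E, and the minor 3rd above C# is E.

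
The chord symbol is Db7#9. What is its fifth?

Ab

Db7#9 is built on Db; its 5th is a perfect 5th above the root.
A fifth above D uses the letter A, and the perfect 5th above Db is Ab.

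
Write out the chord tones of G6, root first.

G B D E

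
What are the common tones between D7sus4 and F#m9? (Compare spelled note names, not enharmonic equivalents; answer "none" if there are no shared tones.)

A

D7sus4: D G A C
F#m9: F# A C# E G#
Common to both → A.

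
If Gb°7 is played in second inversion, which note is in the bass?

Dbb

Gb°7 = Gb–Bbb–Dbb–Fbb. Second inversion → fifth in the bass = Dbb.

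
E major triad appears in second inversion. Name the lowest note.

B

E major triad in root position is E–G-sharp–B.
Second inversion places the fifth in the bass, which is B.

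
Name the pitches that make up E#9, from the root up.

E#, G##, B#, D#, F##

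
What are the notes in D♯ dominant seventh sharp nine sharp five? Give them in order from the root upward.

D-sharp – F-double-sharp – A-double-sharp – C-sharp – E-double-sharp

D♯ dominant seventh sharp nine sharp five: dominant seventh sharp nine sharp five on D-sharp.
Root: D-sharp
Major 3rd (3rd): F-double-sharp
Augmented 5th (5th): A-double-sharp
Minor 7th (7th): C-sharp
Augmented 9th (9th): E-double-sharp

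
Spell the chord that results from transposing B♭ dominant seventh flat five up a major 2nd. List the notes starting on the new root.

C E Gb Bb

A major 2nd up from Bb is C, so the new chord is C dominant seventh flat five.
- root: C
- major 3rd: E
- diminished 5th: Gb
- minor 7th: Bb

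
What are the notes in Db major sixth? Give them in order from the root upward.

D-flat, F, A-flat, B-flat

Root D-flat, quality major sixth:
- root: D-flat
- major 3rd: F
- perfect 5th: A-flat
- major 6th: B-flat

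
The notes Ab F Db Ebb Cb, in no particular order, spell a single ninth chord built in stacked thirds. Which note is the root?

Arranged so that each adjacent pair is a third by letter name: Db – F – Ab – Cb – Ebb.
The bottom of that stack, Db, is the root (this is Db dominant seventh flat nine).

Db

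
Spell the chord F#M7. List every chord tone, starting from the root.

F#M7 is a major seventh built on F#.
Root: F#
Major 3rd (3rd): A#
Perfect 5th (5th): C#
Major 7th (7th): E#

F# – A# – C# – E#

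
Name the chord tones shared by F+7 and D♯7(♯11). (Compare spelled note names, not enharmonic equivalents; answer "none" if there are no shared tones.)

C#

F+7 = F, A, C#, Eb.
D♯7(♯11) = D#, F##, A#, C#, G##.
Shared: C#.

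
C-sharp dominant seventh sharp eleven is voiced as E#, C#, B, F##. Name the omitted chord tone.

C-sharp dominant seventh sharp eleven = C#, E#, G#, B, F##. The voicing lacks the 5th (perfect 5th), G#.

G#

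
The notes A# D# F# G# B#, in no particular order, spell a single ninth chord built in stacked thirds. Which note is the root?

G#

Arranged so that each adjacent pair is a third by letter name: G# – B# – D# – F# – A#.
The bottom of that stack, G#, is the root (this is G# dominant ninth).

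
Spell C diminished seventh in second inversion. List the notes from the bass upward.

In root position, C diminished seventh is C–Eb–Gb–Bbb.
Second inversion puts the fifth (Gb) in the bass.

Gb  Bbb  C  Eb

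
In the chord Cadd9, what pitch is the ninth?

D

Cadd9 is built on C; its 9th is a major 9th above the root.
A second above C uses the letter D, and the major 9th above C is D.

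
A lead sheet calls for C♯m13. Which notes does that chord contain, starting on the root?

C♯m13: minor thirteenth on C#.
- root: C#
- minor 3rd: E
- perfect 5th: G#
- minor 7th: B
- major 9th: D#
- perfect 11th: F#
- major 13th: A#

C# E G# B D# F# A#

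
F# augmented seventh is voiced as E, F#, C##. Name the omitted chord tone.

The full F# augmented seventh chord is F#, A#, C##, E.
Comparing with the voicing, the major 3rd (3rd) — A# — is absent.

A#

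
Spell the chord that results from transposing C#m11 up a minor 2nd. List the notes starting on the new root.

D, F, A, C, E, G

A minor 2nd up from C♯ is D, so the new chord is D minor eleventh.
- root: D
- minor 3rd: F
- perfect 5th: A
- minor 7th: C
- major 9th: E
- perfect 11th: G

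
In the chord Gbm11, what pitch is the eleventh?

Cb

Gbm11 is built on Gb; its 11th is a perfect 11th above the root.
A fourth above G uses the letter C, and the perfect 11th above Gb is Cb.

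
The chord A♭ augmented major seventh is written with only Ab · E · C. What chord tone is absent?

The full A♭ augmented major seventh chord is Ab, C, E, G.
Comparing with the voicing, the major 7th (7th) — G — is absent.

G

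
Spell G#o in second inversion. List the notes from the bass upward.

D G# B

In root position, G#o is G#–B–D.
Second inversion puts the fifth (D) in the bass.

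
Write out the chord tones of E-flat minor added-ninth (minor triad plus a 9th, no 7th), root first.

E♭ – G♭ – B♭ – F

Root E♭, quality minor added-ninth:
- root: E♭
- minor 3rd: G♭
- perfect 5th: B♭
- major 9th: F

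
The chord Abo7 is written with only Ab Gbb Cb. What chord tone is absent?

Ebb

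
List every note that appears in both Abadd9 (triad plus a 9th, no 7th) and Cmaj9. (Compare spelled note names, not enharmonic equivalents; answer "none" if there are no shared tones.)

C

Abadd9 = Ab, C, Eb, Bb.
Cmaj9 = C, E, G, B, D.
Shared: C.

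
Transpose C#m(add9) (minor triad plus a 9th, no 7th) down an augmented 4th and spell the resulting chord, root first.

G  Bb  D  A

C# down an augmented 4th → G. New chord: G minor added-ninth.
G — root
Bb — minor 3rd
D — perfect 5th
A — major 9th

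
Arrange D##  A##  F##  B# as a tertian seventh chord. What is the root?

B#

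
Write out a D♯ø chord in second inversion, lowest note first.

D♯ø = D#–F#–A–C#; second inversion → fifth (A) lowest.

A – C# – D# – F#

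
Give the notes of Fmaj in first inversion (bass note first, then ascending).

A C F

In root position, Fmaj is F–A–C.
First inversion puts the third (A) in the bass.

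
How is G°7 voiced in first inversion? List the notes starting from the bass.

Bb, Db, Fb, G

G°7 = G–Bb–Db–Fb; first inversion → third (Bb) lowest.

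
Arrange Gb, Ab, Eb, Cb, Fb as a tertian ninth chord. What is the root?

Fb

Arranged so that each adjacent pair is a third by letter name: Fb – Ab – Cb – Eb – Gb.
The bottom of that stack, Fb, is the root (this is Fb major ninth).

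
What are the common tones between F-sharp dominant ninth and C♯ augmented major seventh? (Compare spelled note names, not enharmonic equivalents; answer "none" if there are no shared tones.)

F-sharp dominant ninth: F♯ A♯ C♯ E G♯
C♯ augmented major seventh: C♯ E♯ G𝄪 B♯
Common to both → C♯.

C♯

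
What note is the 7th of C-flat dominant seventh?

Root of C-flat dominant seventh = C-flat. The 7th is a minor 7th: C-flat up a minor 7th → B-double-flat.

B-double-flat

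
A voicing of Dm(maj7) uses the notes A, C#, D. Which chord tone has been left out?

F

The full Dm(maj7) chord is D, F, A, C#.
Comparing with the voicing, the minor 3rd (3rd) — F — is absent.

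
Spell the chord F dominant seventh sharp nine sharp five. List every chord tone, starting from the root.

Root F, quality dominant seventh sharp nine sharp five:
- root: F
- major 3rd: A
- augmented 5th: C-sharp
- minor 7th: E-flat
- augmented 9th: G-sharp

F, A, C-sharp, E-flat, G-sharp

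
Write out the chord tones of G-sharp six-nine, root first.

G-sharp B-sharp D-sharp E-sharp A-sharp

G-sharp six-nine: six-nine on G-sharp.
G-sharp — root
B-sharp — major 3rd
D-sharp — perfect 5th
E-sharp — major 6th
A-sharp — major 9th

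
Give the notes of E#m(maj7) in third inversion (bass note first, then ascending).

In root position, E#m(maj7) is E♯–G♯–B♯–D𝄪.
Third inversion puts the seventh (D𝄪) in the bass.

D𝄪, E♯, G♯, B♯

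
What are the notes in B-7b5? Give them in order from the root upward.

B  D  F  A

B-7b5 is a half-diminished seventh built on B.
- root: B
- minor 3rd: D
- diminished 5th: F
- minor 7th: A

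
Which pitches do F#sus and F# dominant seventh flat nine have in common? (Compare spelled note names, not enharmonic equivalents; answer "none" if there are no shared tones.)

F#  C#

F#sus = F#, B, C#.
F# dominant seventh flat nine = F#, A#, C#, E, G.
Shared: F#, C#.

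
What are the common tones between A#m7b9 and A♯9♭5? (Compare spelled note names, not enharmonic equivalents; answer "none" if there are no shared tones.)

A# – G#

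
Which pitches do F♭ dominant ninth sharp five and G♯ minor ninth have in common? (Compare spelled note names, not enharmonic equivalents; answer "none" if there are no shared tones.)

F♭ dominant ninth sharp five = F-flat, A-flat, C, E-double-flat, G-flat.
G♯ minor ninth = G-sharp, B, D-sharp, F-sharp, A-sharp.
Shared: none.

none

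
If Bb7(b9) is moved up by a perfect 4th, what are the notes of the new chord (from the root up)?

Transposed root: Bb → Eb (perfect 4th up). So we spell Eb dominant seventh flat nine:
Eb — root
G — major 3rd
Bb — perfect 5th
Db — minor 7th
Fb — minor 9th

Eb, G, Bb, Db, Fb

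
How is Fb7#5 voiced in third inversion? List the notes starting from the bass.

Ebb  Fb  Ab  C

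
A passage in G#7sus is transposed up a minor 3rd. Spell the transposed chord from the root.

B – E – F# – A

A minor 3rd up from G# is B, so the new chord is B dominant seventh suspended fourth.
Root: B
Perfect 4th (4th): E
Perfect 5th (5th): F#
Minor 7th (7th): A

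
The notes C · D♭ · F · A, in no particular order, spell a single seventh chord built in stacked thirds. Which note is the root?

D♭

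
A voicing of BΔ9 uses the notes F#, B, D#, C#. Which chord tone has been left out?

BΔ9 = B, D#, F#, A#, C#. The voicing lacks the 7th (major 7th), A#.

A#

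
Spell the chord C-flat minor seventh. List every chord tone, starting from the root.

Cb, Ebb, Gb, Bbb

C-flat minor seventh is a minor seventh built on Cb.
root → Cb
3rd (minor 3rd) → Ebb
5th (perfect 5th) → Gb
7th (minor 7th) → Bbb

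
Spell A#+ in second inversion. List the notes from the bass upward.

E𝄪, A♯, C𝄪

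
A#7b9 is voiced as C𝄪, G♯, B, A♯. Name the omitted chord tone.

E♯

The full A#7b9 chord is A♯, C𝄪, E♯, G♯, B.
Comparing with the voicing, the perfect 5th (5th) — E♯ — is absent.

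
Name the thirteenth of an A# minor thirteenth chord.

F-double-sharp

A# minor thirteenth is built on A-sharp; its 13th is a major 13th above the root.
A sixth above A uses the letter F, and the major 13th above A-sharp is F-double-sharp.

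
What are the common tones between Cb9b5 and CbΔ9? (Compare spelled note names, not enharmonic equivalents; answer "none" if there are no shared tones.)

Cb9b5: C♭ E♭ G𝄫 B𝄫 D♭
CbΔ9: C♭ E♭ G♭ B♭ D♭
Common to both → C♭, E♭, D♭.

C♭, E♭, D♭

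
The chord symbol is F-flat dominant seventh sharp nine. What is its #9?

G

Root of F-flat dominant seventh sharp nine = F-flat. The 9th is an augmented 9th: F-flat up an augmented 9th → G.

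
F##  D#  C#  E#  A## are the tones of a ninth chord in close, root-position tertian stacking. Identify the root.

D#

Stacking in thirds gives D# – F## – A## – C# – E#, so D# is the root — D# dominant ninth sharp five.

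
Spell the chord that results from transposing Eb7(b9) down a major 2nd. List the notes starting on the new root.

Transposed root: Eb → Db (major 2nd down). So we spell Db dominant seventh flat nine:
root → Db
3rd (major 3rd) → F
5th (perfect 5th) → Ab
7th (minor 7th) → Cb
9th (minor 9th) → Ebb

Db F Ab Cb Ebb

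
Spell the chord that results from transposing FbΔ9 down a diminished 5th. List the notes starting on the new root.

B♭, D, F, A, C

Transposed root: F♭ → B♭ (diminished 5th down). So we spell B♭ major ninth:
B♭ — root
D — major 3rd
F — perfect 5th
A — major 7th
C — major 9th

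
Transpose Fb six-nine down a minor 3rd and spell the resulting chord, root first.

D-flat – F – A-flat – B-flat – E-flat

A minor 3rd down from F-flat is D-flat, so the new chord is D-flat six-nine.
- root: D-flat
- major 3rd: F
- perfect 5th: A-flat
- major 6th: B-flat
- major 9th: E-flat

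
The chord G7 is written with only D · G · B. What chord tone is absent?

G7 = G, B, D, F. The voicing lacks the 7th (minor 7th), F.

F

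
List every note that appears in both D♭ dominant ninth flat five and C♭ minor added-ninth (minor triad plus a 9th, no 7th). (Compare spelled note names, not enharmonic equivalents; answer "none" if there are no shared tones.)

D♭ dominant ninth flat five = D-flat, F, A-double-flat, C-flat, E-flat.
C♭ minor added-ninth = C-flat, E-double-flat, G-flat, D-flat.
Shared: D-flat, C-flat.

D-flat, C-flat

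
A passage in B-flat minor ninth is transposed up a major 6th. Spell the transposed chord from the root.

Transposed root: B-flat → G (major 6th up). So we spell G minor ninth:
root → G
3rd (minor 3rd) → B-flat
5th (perfect 5th) → D
7th (minor 7th) → F
9th (major 9th) → A

G, B-flat, D, F, A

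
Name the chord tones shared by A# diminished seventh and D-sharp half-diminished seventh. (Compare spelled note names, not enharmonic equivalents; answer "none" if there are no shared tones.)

C-sharp

A# diminished seventh = A-sharp, C-sharp, E, G.
D-sharp half-diminished seventh = D-sharp, F-sharp, A, C-sharp.
Shared: C-sharp.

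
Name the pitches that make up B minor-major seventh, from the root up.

B  D  F-sharp  A-sharp

B minor-major seventh is a minor-major seventh built on B.
B — root
D — minor 3rd
F-sharp — perfect 5th
A-sharp — major 7th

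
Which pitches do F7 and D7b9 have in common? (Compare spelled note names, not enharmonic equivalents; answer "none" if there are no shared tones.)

A, C, Eb

F7: F A C Eb
D7b9: D F# A C Eb
Common to both → A, C, Eb.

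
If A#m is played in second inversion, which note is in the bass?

A#m = A♯–C♯–E♯. Second inversion → fifth in the bass = E♯.

E♯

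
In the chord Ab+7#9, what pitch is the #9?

Ab+7#9 is built on Ab; its 9th is an augmented 9th above the root.
A second above A uses the letter B, and the augmented 9th above Ab is B.

B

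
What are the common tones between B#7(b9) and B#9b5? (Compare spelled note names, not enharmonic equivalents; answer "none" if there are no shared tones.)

B#7(b9): B# D## F## A# C#
B#9b5: B# D## F# A# C##
Common to both → B#, D##, A#.

B# D## A#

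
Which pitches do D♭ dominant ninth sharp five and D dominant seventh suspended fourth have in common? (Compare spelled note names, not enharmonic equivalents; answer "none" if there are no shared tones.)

A

D♭ dominant ninth sharp five: D-flat F A C-flat E-flat
D dominant seventh suspended fourth: D G A C
Common to both → A.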